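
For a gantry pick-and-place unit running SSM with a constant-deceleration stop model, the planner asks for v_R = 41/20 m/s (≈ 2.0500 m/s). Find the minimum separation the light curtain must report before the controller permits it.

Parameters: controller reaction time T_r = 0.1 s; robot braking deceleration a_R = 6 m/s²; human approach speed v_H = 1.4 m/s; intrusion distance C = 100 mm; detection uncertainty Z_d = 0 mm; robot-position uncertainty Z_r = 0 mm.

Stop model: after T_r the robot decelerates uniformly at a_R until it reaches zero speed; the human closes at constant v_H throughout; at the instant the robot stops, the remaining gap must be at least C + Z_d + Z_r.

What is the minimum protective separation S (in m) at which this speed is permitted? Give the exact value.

S_min = 6113/4800 m = 1.2735 m

stop time T_s = (41/20)/6 = 0.3417 s
reaction-phase robot travel = 2.0500·0.1000 = 0.2050 m
robot under decel: 2.0500²/(2·6.0000) = 0.3502 m
human closes 1.4000·0.4417 = 0.6183 m
margins: 0.1000+0.0000+0.0000 = 0.1000 m
S_min ≈ 0.2050+0.3502+0.6183+0.1000  ⇒  S_min = 6113/4800 m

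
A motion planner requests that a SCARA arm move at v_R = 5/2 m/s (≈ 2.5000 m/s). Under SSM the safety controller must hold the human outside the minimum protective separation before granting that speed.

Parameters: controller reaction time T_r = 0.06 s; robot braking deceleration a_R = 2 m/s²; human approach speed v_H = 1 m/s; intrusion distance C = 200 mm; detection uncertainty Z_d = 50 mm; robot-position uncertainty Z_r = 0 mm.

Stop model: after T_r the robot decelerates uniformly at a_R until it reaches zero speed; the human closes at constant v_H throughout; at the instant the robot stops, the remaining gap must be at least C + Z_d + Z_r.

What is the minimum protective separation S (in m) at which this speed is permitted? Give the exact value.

S_min = 1309/400 m = 3.2725 m

T_s = v_R/a_R = (5/2)/2 = 1.2500 s
robot covers v_R·T_r = 2.5000·0.0600 = 0.1500 m before braking
braking distance = 2.5000²/(2·2.0000) = 1.5625 m
human over T_r+T_s: 1.0000·(0.0600+1.2500) = 1.3100 m
C+Z_d+Z_r = 0.2000+0.0500+0.0000 = 0.2500 m
S_min ≈ 0.1500+1.5625+1.3100+0.2500  ⇒  S_min = 1309/400 m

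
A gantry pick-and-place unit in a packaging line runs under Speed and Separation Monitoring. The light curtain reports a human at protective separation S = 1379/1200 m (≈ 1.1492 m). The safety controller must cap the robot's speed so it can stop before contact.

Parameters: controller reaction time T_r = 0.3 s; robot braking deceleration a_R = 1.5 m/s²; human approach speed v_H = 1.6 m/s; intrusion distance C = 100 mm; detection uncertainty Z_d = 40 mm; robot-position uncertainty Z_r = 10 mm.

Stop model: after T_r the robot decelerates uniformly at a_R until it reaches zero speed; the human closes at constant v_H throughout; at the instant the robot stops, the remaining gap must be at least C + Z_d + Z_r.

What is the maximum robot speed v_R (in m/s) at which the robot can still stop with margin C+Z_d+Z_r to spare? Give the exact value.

v_R_max = 7/20 m/s = 0.3500 m/s

collect terms ⇒ (1/3)·v_R² + (41/30)·v_R + (-623/1200) = 0
  disc = (41/30)² − 4·(1/3)·(-623/1200) = 64/25 ; √disc = 8/5
  v_R = (−(41/30) + 8/5) / (2·(1/3)) = 7/20 m/s
check:
T_s = v_R/a_R = (7/20)/(3/2) = 0.2333 s
robot in T_r: 0.3500·0.3000 = 0.1050 m
robot under decel: 0.3500²/(2·1.5000) = 0.0408 m
human over T_r+T_s: 1.6000·(0.3000+0.2333) = 0.8533 m
C+Z_d+Z_r = 0.1000+0.0400+0.0100 = 0.1500 m
sum ≈ 0.1050+0.0408+0.8533+0.1500 ≈ 1.1492 m = S ✓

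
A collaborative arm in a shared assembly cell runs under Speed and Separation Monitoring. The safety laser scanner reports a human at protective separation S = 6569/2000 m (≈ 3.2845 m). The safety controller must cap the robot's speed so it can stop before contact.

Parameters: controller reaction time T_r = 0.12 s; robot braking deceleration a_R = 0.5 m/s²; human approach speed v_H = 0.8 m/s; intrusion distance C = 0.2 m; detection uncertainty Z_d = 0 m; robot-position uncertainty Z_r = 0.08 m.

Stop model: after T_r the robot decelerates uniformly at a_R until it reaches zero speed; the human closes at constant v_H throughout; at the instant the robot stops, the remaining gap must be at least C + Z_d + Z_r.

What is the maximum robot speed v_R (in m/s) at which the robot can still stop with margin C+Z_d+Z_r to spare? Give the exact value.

collect terms ⇒ (1)·v_R² + (43/25)·v_R + (-5817/2000) = 0
  disc = (43/25)² − 4·(1)·(-5817/2000) = 36481/2500 ; √disc = 191/50
  v_R = (−(43/25) + 191/50) / (2·(1)) = 21/20 m/s
check:
braking lasts T_s = (21/20)/(1/2) = 2.1000 s
reaction-phase robot travel = 1.0500·0.1200 = 0.1260 m
robot under decel: 1.0500²/(2·0.5000) = 1.1025 m
human closes 0.8000·2.2200 = 1.7760 m
C+Z_d+Z_r = 0.2000+0.0000+0.0800 = 0.2800 m
sum ≈ 0.1260+1.1025+1.7760+0.2800 ≈ 3.2845 m = S ✓

v_R_max = 21/20 m/s = 1.0500 m/s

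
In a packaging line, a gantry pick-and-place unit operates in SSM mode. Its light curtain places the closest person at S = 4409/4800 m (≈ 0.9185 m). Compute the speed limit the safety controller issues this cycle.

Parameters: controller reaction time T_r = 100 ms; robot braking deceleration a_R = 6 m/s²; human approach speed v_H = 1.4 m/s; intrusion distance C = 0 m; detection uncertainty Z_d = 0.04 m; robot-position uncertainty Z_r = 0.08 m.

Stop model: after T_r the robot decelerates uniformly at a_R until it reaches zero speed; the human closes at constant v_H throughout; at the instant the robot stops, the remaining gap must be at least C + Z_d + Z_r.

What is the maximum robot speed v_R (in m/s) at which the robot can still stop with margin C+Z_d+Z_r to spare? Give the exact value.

v_R_max = 29/20 m/s = 1.4500 m/s

collect terms ⇒ (1/12)·v_R² + (1/3)·v_R + (-3161/4800) = 0
  disc = (1/3)² − 4·(1/12)·(-3161/4800) = 529/1600 ; √disc = 23/40
  v_R = (−(1/3) + 23/40) / (2·(1/12)) = 29/20 m/s
check:
T_s = v_R/a_R = (29/20)/6 = 0.2417 s
reaction-phase robot travel = 1.4500·0.1000 = 0.1450 m
braking distance = 1.4500²/(2·6.0000) = 0.1752 m
human closes 1.4000·0.3417 = 0.4783 m
C+Z_d+Z_r = 0.0000+0.0400+0.0800 = 0.1200 m
sum ≈ 0.1450+0.1752+0.4783+0.1200 ≈ 0.9185 m = S ✓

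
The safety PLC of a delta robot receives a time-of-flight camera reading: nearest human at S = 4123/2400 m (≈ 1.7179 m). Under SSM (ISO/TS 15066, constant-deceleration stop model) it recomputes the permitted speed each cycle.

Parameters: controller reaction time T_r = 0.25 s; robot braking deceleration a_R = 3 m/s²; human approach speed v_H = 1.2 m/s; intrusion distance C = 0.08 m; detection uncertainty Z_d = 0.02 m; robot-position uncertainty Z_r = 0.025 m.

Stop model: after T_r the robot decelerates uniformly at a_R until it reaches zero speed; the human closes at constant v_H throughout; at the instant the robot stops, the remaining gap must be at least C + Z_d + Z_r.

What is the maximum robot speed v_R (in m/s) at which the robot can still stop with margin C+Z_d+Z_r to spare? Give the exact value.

at the boundary: (1/6)·v² + (13/20)·v + (-3103/2400) = 0
  disc = (13/20)² − 4·(1/6)·(-3103/2400) = 289/225 ; √disc = 17/15
  v_R = (−(13/20) + 17/15) / (2·(1/6)) = 29/20 m/s
check:
braking lasts T_s = (29/20)/3 = 0.4833 s
robot in T_r: 1.4500·0.2500 = 0.3625 m
robot under decel: 1.4500²/(2·3.0000) = 0.3504 m
human over T_r+T_s: 1.2000·(0.2500+0.4833) = 0.8800 m
C+Z_d+Z_r = 0.0800+0.0200+0.0250 = 0.1250 m
sum ≈ 0.3625+0.3504+0.8800+0.1250 ≈ 1.7179 m = S ✓

v_R_max = 29/20 m/s = 1.4500 m/s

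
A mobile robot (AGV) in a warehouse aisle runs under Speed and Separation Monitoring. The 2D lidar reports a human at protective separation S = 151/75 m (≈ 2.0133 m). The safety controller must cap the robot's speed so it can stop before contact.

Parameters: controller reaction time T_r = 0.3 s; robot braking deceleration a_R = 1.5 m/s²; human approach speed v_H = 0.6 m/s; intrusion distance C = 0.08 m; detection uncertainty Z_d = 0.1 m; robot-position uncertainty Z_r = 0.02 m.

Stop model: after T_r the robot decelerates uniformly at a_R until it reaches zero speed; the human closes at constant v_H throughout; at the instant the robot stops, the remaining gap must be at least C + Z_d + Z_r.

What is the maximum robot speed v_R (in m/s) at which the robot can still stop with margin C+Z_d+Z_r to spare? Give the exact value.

v_R_max = 7/5 m/s = 1.4000 m/s

at the boundary: (1/3)·v² + (7/10)·v + (-49/30) = 0
  disc = (7/10)² − 4·(1/3)·(-49/30) = 2401/900 ; √disc = 49/30
  v_R = (−(7/10) + 49/30) / (2·(1/3)) = 7/5 m/s
check:
braking lasts T_s = (7/5)/(3/2) = 0.9333 s
robot in T_r: 1.4000·0.3000 = 0.4200 m
braking distance = 1.4000²/(2·1.5000) = 0.6533 m
person approaches 0.6000·(0.3000+0.9333) = 0.7400 m
margins: 0.0800+0.1000+0.0200 = 0.2000 m
sum ≈ 0.4200+0.6533+0.7400+0.2000 ≈ 2.0133 m = S ✓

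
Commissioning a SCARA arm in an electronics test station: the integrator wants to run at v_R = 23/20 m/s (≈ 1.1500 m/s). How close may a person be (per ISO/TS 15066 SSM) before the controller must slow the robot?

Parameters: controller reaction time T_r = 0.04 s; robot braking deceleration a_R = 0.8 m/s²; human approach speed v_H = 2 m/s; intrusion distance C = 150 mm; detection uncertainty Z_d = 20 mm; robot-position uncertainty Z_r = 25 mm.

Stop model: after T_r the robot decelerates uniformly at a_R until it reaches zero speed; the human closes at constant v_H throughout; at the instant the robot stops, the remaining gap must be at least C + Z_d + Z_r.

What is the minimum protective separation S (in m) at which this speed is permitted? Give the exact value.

stop time T_s = (23/20)/(4/5) = 1.4375 s
robot covers v_R·T_r = 1.1500·0.0400 = 0.0460 m before braking
braking distance = 1.1500²/(2·0.8000) = 0.8266 m
person approaches 2.0000·(0.0400+1.4375) = 2.9550 m
margins: 0.1500+0.0200+0.0250 = 0.1950 m
S_min ≈ 0.0460+0.8266+2.9550+0.1950  ⇒  S_min = 64361/16000 m

S_min = 64361/16000 m = 4.0226 m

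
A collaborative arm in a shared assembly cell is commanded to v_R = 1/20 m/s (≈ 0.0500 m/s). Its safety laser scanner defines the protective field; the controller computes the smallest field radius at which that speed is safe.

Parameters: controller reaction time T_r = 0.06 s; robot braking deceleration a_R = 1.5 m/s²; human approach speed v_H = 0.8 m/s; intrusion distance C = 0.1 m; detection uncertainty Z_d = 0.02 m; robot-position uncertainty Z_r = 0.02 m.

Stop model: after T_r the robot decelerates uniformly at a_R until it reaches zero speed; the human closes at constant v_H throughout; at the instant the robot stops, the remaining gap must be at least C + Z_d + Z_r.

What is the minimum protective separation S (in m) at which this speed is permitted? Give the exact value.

S_min = 437/2000 m = 0.2185 m

stop time T_s = (1/20)/(3/2) = 0.0333 s
reaction-phase robot travel = 0.0500·0.0600 = 0.0030 m
robot covers 0.0500·0.0333 − ½·1.5000·0.0333² = 0.0008 m while stopping
person approaches 0.8000·(0.0600+0.0333) = 0.0747 m
margins: 0.1000+0.0200+0.0200 = 0.1400 m
S_min ≈ 0.0030+0.0008+0.0747+0.1400  ⇒  S_min = 437/2000 m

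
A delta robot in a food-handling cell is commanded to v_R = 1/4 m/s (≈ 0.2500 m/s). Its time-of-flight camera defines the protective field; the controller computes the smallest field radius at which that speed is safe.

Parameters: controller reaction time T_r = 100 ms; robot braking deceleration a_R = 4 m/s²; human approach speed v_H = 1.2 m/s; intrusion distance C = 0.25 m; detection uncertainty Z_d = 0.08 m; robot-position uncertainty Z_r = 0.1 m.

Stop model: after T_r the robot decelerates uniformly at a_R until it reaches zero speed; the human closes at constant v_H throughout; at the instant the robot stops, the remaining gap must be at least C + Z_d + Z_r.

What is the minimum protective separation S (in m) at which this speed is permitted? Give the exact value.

S_min = 421/640 m = 0.6578 m

stop time T_s = (1/4)/4 = 0.0625 s
robot in T_r: 0.2500·0.1000 = 0.0250 m
robot covers 0.2500·0.0625 − ½·4.0000·0.0625² = 0.0078 m while stopping
human over T_r+T_s: 1.2000·(0.1000+0.0625) = 0.1950 m
residual clearance needed = 0.2500+0.0800+0.1000 = 0.4300 m
S_min ≈ 0.0250+0.0078+0.1950+0.4300  ⇒  S_min = 421/640 m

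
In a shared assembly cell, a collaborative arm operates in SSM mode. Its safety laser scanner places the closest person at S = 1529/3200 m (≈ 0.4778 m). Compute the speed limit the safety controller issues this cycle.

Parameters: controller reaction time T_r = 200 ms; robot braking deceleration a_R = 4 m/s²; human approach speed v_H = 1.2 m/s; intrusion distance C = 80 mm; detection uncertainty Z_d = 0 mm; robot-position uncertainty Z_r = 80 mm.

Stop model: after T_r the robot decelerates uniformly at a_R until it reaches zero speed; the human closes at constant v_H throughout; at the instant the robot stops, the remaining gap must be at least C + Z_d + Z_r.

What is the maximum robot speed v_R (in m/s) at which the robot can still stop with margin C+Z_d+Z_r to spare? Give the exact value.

v_R_max = 3/20 m/s = 0.1500 m/s

collect terms ⇒ (1/8)·v_R² + (1/2)·v_R + (-249/3200) = 0
  disc = (1/2)² − 4·(1/8)·(-249/3200) = 1849/6400 ; √disc = 43/80
  v_R = (−(1/2) + 43/80) / (2·(1/8)) = 3/20 m/s
check:
braking lasts T_s = (3/20)/4 = 0.0375 s
robot covers v_R·T_r = 0.1500·0.2000 = 0.0300 m before braking
robot covers 0.1500·0.0375 − ½·4.0000·0.0375² = 0.0028 m while stopping
human closes 1.2000·0.2375 = 0.2850 m
C+Z_d+Z_r = 0.0800+0.0000+0.0800 = 0.1600 m
sum ≈ 0.0300+0.0028+0.2850+0.1600 ≈ 0.4778 m = S ✓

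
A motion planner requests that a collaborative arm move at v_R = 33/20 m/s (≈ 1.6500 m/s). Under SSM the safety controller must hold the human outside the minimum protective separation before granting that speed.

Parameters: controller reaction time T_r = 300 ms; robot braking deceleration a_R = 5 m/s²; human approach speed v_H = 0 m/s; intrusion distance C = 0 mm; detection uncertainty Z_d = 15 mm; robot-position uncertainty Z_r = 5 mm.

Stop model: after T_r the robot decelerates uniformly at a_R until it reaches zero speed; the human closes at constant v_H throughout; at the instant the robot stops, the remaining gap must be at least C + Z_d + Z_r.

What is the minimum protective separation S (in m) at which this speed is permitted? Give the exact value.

S_min = 3149/4000 m = 0.7873 m

braking lasts T_s = (33/20)/5 = 0.3300 s
robot in T_r: 1.6500·0.3000 = 0.4950 m
robot covers 1.6500·0.3300 − ½·5.0000·0.3300² = 0.2722 m while stopping
human closes 0.0000·0.6300 = 0.0000 m
C+Z_d+Z_r = 0.0000+0.0150+0.0050 = 0.0200 m
S_min ≈ 0.4950+0.2722+0.0000+0.0200  ⇒  S_min = 3149/4000 m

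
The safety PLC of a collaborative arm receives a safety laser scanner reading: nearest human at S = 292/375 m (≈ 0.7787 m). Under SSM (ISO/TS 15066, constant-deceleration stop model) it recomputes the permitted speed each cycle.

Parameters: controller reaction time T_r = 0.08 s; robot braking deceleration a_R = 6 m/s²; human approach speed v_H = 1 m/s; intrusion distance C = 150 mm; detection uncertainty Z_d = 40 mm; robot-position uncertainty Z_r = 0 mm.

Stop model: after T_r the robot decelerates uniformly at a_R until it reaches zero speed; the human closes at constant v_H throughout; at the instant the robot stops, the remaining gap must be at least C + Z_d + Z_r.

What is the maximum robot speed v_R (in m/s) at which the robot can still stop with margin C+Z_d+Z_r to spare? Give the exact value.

v_R_max = 7/5 m/s = 1.4000 m/s

at the boundary: (1/12)·v² + (37/150)·v + (-763/1500) = 0
  disc = (37/150)² − 4·(1/12)·(-763/1500) = 144/625 ; √disc = 12/25
  v_R = (−(37/150) + 12/25) / (2·(1/12)) = 7/5 m/s
check:
stop time T_s = (7/5)/6 = 0.2333 s
reaction-phase robot travel = 1.4000·0.0800 = 0.1120 m
braking distance = 1.4000²/(2·6.0000) = 0.1633 m
human closes 1.0000·0.3133 = 0.3133 m
residual clearance needed = 0.1500+0.0400+0.0000 = 0.1900 m
sum ≈ 0.1120+0.1633+0.3133+0.1900 ≈ 0.7787 m = S ✓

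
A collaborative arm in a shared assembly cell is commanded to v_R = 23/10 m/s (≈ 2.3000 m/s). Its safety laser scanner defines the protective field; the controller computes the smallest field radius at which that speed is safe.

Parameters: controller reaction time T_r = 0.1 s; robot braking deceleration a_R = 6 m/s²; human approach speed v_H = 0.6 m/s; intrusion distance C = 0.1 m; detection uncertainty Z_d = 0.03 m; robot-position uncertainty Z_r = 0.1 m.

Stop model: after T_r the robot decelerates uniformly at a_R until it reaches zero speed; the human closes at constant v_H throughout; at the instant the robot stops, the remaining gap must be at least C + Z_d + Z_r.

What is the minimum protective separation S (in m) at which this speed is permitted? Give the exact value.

stop time T_s = (23/10)/6 = 0.3833 s
reaction-phase robot travel = 2.3000·0.1000 = 0.2300 m
robot under decel: 2.3000²/(2·6.0000) = 0.4408 m
human closes 0.6000·0.4833 = 0.2900 m
margins: 0.1000+0.0300+0.1000 = 0.2300 m
S_min ≈ 0.2300+0.4408+0.2900+0.2300  ⇒  S_min = 1429/1200 m

S_min = 1429/1200 m = 1.1908 m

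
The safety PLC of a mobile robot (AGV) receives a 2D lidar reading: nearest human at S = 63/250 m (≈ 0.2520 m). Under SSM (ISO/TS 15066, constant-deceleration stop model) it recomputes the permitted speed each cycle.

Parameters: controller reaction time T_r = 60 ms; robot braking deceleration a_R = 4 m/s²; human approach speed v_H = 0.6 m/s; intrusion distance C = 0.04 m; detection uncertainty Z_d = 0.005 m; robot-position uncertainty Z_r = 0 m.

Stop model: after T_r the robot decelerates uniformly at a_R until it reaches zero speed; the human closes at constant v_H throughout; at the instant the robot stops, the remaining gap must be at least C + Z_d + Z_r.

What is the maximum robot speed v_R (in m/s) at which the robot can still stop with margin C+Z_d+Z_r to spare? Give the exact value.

quadratic (1/8)·v² + (21/100)·v + (-171/1000) = 0
  disc = (21/100)² − 4·(1/8)·(-171/1000) = 81/625 ; √disc = 9/25
  v_R = (−(21/100) + 9/25) / (2·(1/8)) = 3/5 m/s
check:
braking lasts T_s = (3/5)/4 = 0.1500 s
robot covers v_R·T_r = 0.6000·0.0600 = 0.0360 m before braking
robot under decel: 0.6000²/(2·4.0000) = 0.0450 m
human over T_r+T_s: 0.6000·(0.0600+0.1500) = 0.1260 m
C+Z_d+Z_r = 0.0400+0.0050+0.0000 = 0.0450 m
sum ≈ 0.0360+0.0450+0.1260+0.0450 ≈ 0.2520 m = S ✓

v_R_max = 3/5 m/s = 0.6000 m/s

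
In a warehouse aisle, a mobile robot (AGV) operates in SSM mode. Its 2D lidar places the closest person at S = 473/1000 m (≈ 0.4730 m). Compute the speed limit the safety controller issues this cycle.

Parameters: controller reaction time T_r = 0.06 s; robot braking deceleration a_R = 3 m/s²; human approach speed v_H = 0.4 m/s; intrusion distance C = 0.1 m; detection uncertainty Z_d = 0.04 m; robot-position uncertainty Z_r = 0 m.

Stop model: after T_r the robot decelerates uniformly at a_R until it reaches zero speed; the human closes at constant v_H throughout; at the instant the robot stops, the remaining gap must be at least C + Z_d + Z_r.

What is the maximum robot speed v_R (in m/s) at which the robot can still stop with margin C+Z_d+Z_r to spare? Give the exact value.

collect terms ⇒ (1/6)·v_R² + (29/150)·v_R + (-309/1000) = 0
  disc = (29/150)² − 4·(1/6)·(-309/1000) = 1369/5625 ; √disc = 37/75
  v_R = (−(29/150) + 37/75) / (2·(1/6)) = 9/10 m/s
check:
stop time T_s = (9/10)/3 = 0.3000 s
robot in T_r: 0.9000·0.0600 = 0.0540 m
robot under decel: 0.9000²/(2·3.0000) = 0.1350 m
person approaches 0.4000·(0.0600+0.3000) = 0.1440 m
residual clearance needed = 0.1000+0.0400+0.0000 = 0.1400 m
sum ≈ 0.0540+0.1350+0.1440+0.1400 ≈ 0.4730 m = S ✓

v_R_max = 9/10 m/s = 0.9000 m/s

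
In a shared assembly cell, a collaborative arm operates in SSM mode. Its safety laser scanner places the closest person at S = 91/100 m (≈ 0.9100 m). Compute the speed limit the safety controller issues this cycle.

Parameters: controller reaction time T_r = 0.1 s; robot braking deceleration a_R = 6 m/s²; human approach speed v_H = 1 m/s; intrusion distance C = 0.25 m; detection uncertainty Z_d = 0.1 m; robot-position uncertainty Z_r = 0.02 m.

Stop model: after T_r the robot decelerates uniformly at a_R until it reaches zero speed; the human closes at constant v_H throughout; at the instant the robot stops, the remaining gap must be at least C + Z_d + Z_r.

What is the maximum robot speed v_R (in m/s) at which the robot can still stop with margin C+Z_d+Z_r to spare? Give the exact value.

quadratic (1/12)·v² + (4/15)·v + (-11/25) = 0
  disc = (4/15)² − 4·(1/12)·(-11/25) = 49/225 ; √disc = 7/15
  v_R = (−(4/15) + 7/15) / (2·(1/12)) = 6/5 m/s
check:
stop time T_s = (6/5)/6 = 0.2000 s
robot in T_r: 1.2000·0.1000 = 0.1200 m
robot under decel: 1.2000²/(2·6.0000) = 0.1200 m
person approaches 1.0000·(0.1000+0.2000) = 0.3000 m
residual clearance needed = 0.2500+0.1000+0.0200 = 0.3700 m
sum ≈ 0.1200+0.1200+0.3000+0.3700 ≈ 0.9100 m = S ✓

v_R_max = 6/5 m/s = 1.2000 m/s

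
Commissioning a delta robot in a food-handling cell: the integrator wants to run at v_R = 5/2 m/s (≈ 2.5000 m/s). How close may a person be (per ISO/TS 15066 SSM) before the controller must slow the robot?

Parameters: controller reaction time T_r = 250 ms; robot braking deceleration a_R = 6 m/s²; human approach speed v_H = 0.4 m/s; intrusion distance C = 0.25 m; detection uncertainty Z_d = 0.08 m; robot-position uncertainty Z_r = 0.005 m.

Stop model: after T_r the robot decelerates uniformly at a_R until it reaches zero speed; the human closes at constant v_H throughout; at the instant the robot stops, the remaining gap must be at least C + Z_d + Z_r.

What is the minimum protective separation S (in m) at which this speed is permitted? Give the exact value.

S_min = 699/400 m = 1.7475 m

braking lasts T_s = (5/2)/6 = 0.4167 s
robot in T_r: 2.5000·0.2500 = 0.6250 m
braking distance = 2.5000²/(2·6.0000) = 0.5208 m
person approaches 0.4000·(0.2500+0.4167) = 0.2667 m
C+Z_d+Z_r = 0.2500+0.0800+0.0050 = 0.3350 m
S_min ≈ 0.6250+0.5208+0.2667+0.3350  ⇒  S_min = 699/400 m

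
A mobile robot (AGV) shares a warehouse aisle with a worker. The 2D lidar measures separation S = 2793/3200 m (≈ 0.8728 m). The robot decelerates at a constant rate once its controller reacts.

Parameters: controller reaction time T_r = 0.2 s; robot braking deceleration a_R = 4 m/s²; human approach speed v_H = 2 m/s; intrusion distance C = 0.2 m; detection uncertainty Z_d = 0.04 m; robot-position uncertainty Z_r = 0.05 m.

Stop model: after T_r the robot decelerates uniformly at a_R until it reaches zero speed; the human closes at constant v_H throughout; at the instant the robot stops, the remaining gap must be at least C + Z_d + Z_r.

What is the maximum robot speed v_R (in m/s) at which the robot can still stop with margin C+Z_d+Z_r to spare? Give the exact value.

v_R_max = 1/4 m/s = 0.2500 m/s

quadratic (1/8)·v² + (7/10)·v + (-117/640) = 0
  disc = (7/10)² − 4·(1/8)·(-117/640) = 3721/6400 ; √disc = 61/80
  v_R = (−(7/10) + 61/80) / (2·(1/8)) = 1/4 m/s
check:
T_s = v_R/a_R = (1/4)/4 = 0.0625 s
reaction-phase robot travel = 0.2500·0.2000 = 0.0500 m
braking distance = 0.2500²/(2·4.0000) = 0.0078 m
human closes 2.0000·0.2625 = 0.5250 m
margins: 0.2000+0.0400+0.0500 = 0.2900 m
sum ≈ 0.0500+0.0078+0.5250+0.2900 ≈ 0.8728 m = S ✓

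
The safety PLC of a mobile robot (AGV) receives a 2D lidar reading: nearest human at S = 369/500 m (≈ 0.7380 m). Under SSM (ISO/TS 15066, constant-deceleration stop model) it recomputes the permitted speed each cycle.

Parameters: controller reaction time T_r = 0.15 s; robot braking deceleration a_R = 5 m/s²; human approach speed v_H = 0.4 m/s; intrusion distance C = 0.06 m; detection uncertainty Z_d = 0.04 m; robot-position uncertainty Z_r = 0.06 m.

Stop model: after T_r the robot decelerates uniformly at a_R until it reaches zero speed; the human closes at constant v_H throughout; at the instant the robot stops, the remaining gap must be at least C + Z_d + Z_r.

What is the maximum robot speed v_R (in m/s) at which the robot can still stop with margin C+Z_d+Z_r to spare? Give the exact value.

at the boundary: (1/10)·v² + (23/100)·v + (-259/500) = 0
  disc = (23/100)² − 4·(1/10)·(-259/500) = 2601/10000 ; √disc = 51/100
  v_R = (−(23/100) + 51/100) / (2·(1/10)) = 7/5 m/s
check:
T_s = v_R/a_R = (7/5)/5 = 0.2800 s
reaction-phase robot travel = 1.4000·0.1500 = 0.2100 m
robot covers 1.4000·0.2800 − ½·5.0000·0.2800² = 0.1960 m while stopping
person approaches 0.4000·(0.1500+0.2800) = 0.1720 m
C+Z_d+Z_r = 0.0600+0.0400+0.0600 = 0.1600 m
sum ≈ 0.2100+0.1960+0.1720+0.1600 ≈ 0.7380 m = S ✓

v_R_max = 7/5 m/s = 1.4000 m/s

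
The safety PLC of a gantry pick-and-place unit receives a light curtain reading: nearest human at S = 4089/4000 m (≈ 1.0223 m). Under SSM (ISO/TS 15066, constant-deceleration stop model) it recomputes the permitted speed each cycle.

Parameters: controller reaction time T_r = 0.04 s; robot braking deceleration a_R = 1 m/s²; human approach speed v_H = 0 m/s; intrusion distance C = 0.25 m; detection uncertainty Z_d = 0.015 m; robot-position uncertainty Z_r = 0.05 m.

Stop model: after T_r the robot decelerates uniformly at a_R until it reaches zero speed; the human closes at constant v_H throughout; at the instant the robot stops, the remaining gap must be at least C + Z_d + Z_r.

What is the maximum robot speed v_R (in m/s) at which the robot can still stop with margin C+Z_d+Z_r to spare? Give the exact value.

v_R_max = 23/20 m/s = 1.1500 m/s

at the boundary: (1/2)·v² + (1/25)·v + (-2829/4000) = 0
  disc = (1/25)² − 4·(1/2)·(-2829/4000) = 14161/10000 ; √disc = 119/100
  v_R = (−(1/25) + 119/100) / (2·(1/2)) = 23/20 m/s
check:
T_s = v_R/a_R = (23/20)/1 = 1.1500 s
reaction-phase robot travel = 1.1500·0.0400 = 0.0460 m
robot covers 1.1500·1.1500 − ½·1.0000·1.1500² = 0.6613 m while stopping
person approaches 0.0000·(0.0400+1.1500) = 0.0000 m
C+Z_d+Z_r = 0.2500+0.0150+0.0500 = 0.3150 m
sum ≈ 0.0460+0.6613+0.0000+0.3150 ≈ 1.0223 m = S ✓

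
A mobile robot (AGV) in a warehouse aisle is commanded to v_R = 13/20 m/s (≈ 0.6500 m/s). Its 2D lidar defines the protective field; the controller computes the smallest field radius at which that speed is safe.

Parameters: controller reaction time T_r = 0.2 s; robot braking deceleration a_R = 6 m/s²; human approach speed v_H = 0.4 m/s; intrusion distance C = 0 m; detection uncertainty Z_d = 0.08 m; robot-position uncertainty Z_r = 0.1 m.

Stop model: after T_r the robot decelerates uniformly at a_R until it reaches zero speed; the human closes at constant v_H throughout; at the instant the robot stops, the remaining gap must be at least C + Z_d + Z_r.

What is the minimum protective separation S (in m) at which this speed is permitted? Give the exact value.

S_min = 2249/4800 m = 0.4685 m

stop time T_s = (13/20)/6 = 0.1083 s
reaction-phase robot travel = 0.6500·0.2000 = 0.1300 m
braking distance = 0.6500²/(2·6.0000) = 0.0352 m
person approaches 0.4000·(0.2000+0.1083) = 0.1233 m
residual clearance needed = 0.0000+0.0800+0.1000 = 0.1800 m
S_min ≈ 0.1300+0.0352+0.1233+0.1800  ⇒  S_min = 2249/4800 m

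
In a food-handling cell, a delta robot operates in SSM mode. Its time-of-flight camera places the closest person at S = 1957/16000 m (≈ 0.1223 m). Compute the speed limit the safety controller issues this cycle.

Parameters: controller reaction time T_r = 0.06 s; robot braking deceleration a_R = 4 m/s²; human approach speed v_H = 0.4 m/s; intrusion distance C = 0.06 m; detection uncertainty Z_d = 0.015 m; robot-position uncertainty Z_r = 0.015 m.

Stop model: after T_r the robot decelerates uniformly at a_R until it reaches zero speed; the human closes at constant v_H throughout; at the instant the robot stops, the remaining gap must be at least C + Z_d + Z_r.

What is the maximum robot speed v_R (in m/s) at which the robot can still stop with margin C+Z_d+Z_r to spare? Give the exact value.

v_R_max = 1/20 m/s = 0.0500 m/s

quadratic (1/8)·v² + (4/25)·v + (-133/16000) = 0
  disc = (4/25)² − 4·(1/8)·(-133/16000) = 4761/160000 ; √disc = 69/400
  v_R = (−(4/25) + 69/400) / (2·(1/8)) = 1/20 m/s
check:
stop time T_s = (1/20)/4 = 0.0125 s
reaction-phase robot travel = 0.0500·0.0600 = 0.0030 m
robot covers 0.0500·0.0125 − ½·4.0000·0.0125² = 0.0003 m while stopping
human closes 0.4000·0.0725 = 0.0290 m
margins: 0.0600+0.0150+0.0150 = 0.0900 m
sum ≈ 0.0030+0.0003+0.0290+0.0900 ≈ 0.1223 m = S ✓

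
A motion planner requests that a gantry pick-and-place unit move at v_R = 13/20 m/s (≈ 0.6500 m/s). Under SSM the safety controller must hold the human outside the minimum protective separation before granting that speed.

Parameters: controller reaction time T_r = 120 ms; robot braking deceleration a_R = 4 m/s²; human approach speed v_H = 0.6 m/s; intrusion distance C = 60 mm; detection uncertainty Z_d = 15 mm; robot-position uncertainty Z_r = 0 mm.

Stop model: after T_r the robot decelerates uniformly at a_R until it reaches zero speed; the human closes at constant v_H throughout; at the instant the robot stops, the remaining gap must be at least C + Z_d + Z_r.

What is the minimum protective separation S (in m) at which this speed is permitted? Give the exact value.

T_s = v_R/a_R = (13/20)/4 = 0.1625 s
robot covers v_R·T_r = 0.6500·0.1200 = 0.0780 m before braking
robot covers 0.6500·0.1625 − ½·4.0000·0.1625² = 0.0528 m while stopping
human over T_r+T_s: 0.6000·(0.1200+0.1625) = 0.1695 m
residual clearance needed = 0.0600+0.0150+0.0000 = 0.0750 m
S_min ≈ 0.0780+0.0528+0.1695+0.0750  ⇒  S_min = 1201/3200 m

S_min = 1201/3200 m = 0.3753 m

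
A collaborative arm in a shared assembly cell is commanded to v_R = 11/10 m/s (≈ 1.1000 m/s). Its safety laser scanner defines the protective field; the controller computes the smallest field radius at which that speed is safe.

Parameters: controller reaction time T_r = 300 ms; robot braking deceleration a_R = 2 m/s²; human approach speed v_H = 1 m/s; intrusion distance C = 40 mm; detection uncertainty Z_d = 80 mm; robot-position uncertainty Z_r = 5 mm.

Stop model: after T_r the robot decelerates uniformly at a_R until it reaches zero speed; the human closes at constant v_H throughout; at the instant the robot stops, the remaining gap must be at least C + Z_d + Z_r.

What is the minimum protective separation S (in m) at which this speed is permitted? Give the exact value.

T_s = v_R/a_R = (11/10)/2 = 0.5500 s
robot in T_r: 1.1000·0.3000 = 0.3300 m
robot covers 1.1000·0.5500 − ½·2.0000·0.5500² = 0.3025 m while stopping
human over T_r+T_s: 1.0000·(0.3000+0.5500) = 0.8500 m
C+Z_d+Z_r = 0.0400+0.0800+0.0050 = 0.1250 m
S_min ≈ 0.3300+0.3025+0.8500+0.1250  ⇒  S_min = 643/400 m

S_min = 643/400 m = 1.6075 m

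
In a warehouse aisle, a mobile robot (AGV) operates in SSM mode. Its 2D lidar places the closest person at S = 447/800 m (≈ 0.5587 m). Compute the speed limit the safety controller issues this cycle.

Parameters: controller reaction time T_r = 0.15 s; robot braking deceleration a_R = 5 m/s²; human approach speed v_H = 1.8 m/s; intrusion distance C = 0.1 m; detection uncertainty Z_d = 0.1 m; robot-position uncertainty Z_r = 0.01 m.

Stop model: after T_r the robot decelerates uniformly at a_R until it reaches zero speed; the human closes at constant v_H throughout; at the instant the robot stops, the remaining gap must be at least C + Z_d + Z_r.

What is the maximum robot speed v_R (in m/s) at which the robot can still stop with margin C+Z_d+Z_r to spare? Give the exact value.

v_R_max = 3/20 m/s = 0.1500 m/s

quadratic (1/10)·v² + (51/100)·v + (-63/800) = 0
  disc = (51/100)² − 4·(1/10)·(-63/800) = 729/2500 ; √disc = 27/50
  v_R = (−(51/100) + 27/50) / (2·(1/10)) = 3/20 m/s
check:
stop time T_s = (3/20)/5 = 0.0300 s
robot covers v_R·T_r = 0.1500·0.1500 = 0.0225 m before braking
robot under decel: 0.1500²/(2·5.0000) = 0.0022 m
person approaches 1.8000·(0.1500+0.0300) = 0.3240 m
C+Z_d+Z_r = 0.1000+0.1000+0.0100 = 0.2100 m
sum ≈ 0.0225+0.0022+0.3240+0.2100 ≈ 0.5587 m = S ✓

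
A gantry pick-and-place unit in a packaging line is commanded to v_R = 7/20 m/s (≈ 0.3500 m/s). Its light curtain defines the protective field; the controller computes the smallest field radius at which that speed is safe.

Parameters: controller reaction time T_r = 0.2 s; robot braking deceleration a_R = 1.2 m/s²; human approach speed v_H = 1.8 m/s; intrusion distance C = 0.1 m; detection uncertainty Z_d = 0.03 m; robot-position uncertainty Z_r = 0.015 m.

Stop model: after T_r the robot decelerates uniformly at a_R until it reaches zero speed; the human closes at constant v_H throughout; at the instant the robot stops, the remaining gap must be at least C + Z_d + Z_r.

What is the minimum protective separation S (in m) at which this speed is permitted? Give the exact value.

braking lasts T_s = (7/20)/(6/5) = 0.2917 s
robot in T_r: 0.3500·0.2000 = 0.0700 m
robot under decel: 0.3500²/(2·1.2000) = 0.0510 m
human over T_r+T_s: 1.8000·(0.2000+0.2917) = 0.8850 m
residual clearance needed = 0.1000+0.0300+0.0150 = 0.1450 m
S_min ≈ 0.0700+0.0510+0.8850+0.1450  ⇒  S_min = 221/192 m

S_min = 221/192 m = 1.1510 m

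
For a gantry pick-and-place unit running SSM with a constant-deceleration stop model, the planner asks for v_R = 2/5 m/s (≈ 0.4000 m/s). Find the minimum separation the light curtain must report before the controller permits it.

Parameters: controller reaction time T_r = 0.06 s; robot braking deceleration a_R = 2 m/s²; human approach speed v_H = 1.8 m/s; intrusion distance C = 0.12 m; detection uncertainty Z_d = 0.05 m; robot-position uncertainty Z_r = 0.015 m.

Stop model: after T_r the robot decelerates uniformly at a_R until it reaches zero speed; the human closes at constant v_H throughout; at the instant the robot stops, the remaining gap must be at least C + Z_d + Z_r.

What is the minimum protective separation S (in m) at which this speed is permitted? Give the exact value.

stop time T_s = (2/5)/2 = 0.2000 s
reaction-phase robot travel = 0.4000·0.0600 = 0.0240 m
braking distance = 0.4000²/(2·2.0000) = 0.0400 m
person approaches 1.8000·(0.0600+0.2000) = 0.4680 m
margins: 0.1200+0.0500+0.0150 = 0.1850 m
S_min ≈ 0.0240+0.0400+0.4680+0.1850  ⇒  S_min = 717/1000 m

S_min = 717/1000 m = 0.7170 m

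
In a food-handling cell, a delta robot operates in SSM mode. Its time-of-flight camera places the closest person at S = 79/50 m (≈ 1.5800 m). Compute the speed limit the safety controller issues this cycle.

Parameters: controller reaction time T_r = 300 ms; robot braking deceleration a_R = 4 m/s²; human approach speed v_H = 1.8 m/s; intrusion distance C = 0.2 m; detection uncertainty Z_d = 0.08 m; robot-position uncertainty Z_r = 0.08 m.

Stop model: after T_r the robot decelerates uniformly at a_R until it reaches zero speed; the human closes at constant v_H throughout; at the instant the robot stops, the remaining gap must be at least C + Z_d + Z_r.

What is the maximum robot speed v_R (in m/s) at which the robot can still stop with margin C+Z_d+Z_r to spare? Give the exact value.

quadratic (1/8)·v² + (3/4)·v + (-17/25) = 0
  disc = (3/4)² − 4·(1/8)·(-17/25) = 361/400 ; √disc = 19/20
  v_R = (−(3/4) + 19/20) / (2·(1/8)) = 4/5 m/s
check:
braking lasts T_s = (4/5)/4 = 0.2000 s
robot covers v_R·T_r = 0.8000·0.3000 = 0.2400 m before braking
braking distance = 0.8000²/(2·4.0000) = 0.0800 m
human closes 1.8000·0.5000 = 0.9000 m
margins: 0.2000+0.0800+0.0800 = 0.3600 m
sum ≈ 0.2400+0.0800+0.9000+0.3600 ≈ 1.5800 m = S ✓

v_R_max = 4/5 m/s = 0.8000 m/s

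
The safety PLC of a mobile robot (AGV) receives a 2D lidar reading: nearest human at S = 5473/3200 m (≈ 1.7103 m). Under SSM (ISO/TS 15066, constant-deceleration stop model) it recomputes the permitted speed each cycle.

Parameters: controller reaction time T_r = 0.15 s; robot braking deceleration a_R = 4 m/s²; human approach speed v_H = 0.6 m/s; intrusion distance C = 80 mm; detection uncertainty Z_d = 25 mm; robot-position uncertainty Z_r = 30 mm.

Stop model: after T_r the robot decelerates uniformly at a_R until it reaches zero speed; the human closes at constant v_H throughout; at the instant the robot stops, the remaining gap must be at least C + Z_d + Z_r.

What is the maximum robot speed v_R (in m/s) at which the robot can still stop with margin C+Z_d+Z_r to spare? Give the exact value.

at the boundary: (1/8)·v² + (3/10)·v + (-4753/3200) = 0
  disc = (3/10)² − 4·(1/8)·(-4753/3200) = 5329/6400 ; √disc = 73/80
  v_R = (−(3/10) + 73/80) / (2·(1/8)) = 49/20 m/s
check:
braking lasts T_s = (49/20)/4 = 0.6125 s
robot covers v_R·T_r = 2.4500·0.1500 = 0.3675 m before braking
robot under decel: 2.4500²/(2·4.0000) = 0.7503 m
human closes 0.6000·0.7625 = 0.4575 m
C+Z_d+Z_r = 0.0800+0.0250+0.0300 = 0.1350 m
sum ≈ 0.3675+0.7503+0.4575+0.1350 ≈ 1.7103 m = S ✓

v_R_max = 49/20 m/s = 2.4500 m/s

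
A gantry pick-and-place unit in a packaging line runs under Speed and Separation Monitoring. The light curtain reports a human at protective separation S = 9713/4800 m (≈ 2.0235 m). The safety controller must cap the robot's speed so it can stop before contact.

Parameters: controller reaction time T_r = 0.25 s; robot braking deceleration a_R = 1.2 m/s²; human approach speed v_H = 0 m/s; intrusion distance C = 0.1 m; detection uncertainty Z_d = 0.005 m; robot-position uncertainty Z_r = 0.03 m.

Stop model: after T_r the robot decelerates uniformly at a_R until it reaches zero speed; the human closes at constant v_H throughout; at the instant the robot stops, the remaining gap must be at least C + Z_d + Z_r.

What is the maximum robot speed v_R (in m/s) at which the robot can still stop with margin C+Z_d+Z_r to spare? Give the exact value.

v_R_max = 37/20 m/s = 1.8500 m/s

at the boundary: (5/12)·v² + (1/4)·v + (-1813/960) = 0
  disc = (1/4)² − 4·(5/12)·(-1813/960) = 1849/576 ; √disc = 43/24
  v_R = (−(1/4) + 43/24) / (2·(5/12)) = 37/20 m/s
check:
T_s = v_R/a_R = (37/20)/(6/5) = 1.5417 s
reaction-phase robot travel = 1.8500·0.2500 = 0.4625 m
robot covers 1.8500·1.5417 − ½·1.2000·1.5417² = 1.4260 m while stopping
person approaches 0.0000·(0.2500+1.5417) = 0.0000 m
C+Z_d+Z_r = 0.1000+0.0050+0.0300 = 0.1350 m
sum ≈ 0.4625+1.4260+0.0000+0.1350 ≈ 2.0235 m = S ✓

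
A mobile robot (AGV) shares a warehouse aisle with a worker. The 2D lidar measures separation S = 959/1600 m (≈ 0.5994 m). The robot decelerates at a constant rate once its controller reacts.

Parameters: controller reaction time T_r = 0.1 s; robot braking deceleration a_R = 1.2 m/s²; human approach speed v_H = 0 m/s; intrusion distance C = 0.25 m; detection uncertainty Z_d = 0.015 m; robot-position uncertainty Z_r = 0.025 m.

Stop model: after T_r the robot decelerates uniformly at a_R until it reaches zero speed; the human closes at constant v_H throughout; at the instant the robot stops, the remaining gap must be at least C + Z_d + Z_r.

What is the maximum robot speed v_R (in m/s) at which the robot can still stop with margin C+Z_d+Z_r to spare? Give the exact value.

v_R_max = 3/4 m/s = 0.7500 m/s

quadratic (5/12)·v² + (1/10)·v + (-99/320) = 0
  disc = (1/10)² − 4·(5/12)·(-99/320) = 841/1600 ; √disc = 29/40
  v_R = (−(1/10) + 29/40) / (2·(5/12)) = 3/4 m/s
check:
braking lasts T_s = (3/4)/(6/5) = 0.6250 s
robot covers v_R·T_r = 0.7500·0.1000 = 0.0750 m before braking
robot covers 0.7500·0.6250 − ½·1.2000·0.6250² = 0.2344 m while stopping
person approaches 0.0000·(0.1000+0.6250) = 0.0000 m
C+Z_d+Z_r = 0.2500+0.0150+0.0250 = 0.2900 m
sum ≈ 0.0750+0.2344+0.0000+0.2900 ≈ 0.5994 m = S ✓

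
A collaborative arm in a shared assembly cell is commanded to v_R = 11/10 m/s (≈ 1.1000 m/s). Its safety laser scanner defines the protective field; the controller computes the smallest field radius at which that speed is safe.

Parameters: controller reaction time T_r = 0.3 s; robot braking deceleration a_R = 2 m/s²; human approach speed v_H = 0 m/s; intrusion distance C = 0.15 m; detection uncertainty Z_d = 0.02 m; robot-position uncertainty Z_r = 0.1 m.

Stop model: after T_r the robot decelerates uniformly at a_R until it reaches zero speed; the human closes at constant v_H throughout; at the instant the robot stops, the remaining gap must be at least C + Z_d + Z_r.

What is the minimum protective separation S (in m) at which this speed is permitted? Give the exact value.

S_min = 361/400 m = 0.9025 m

stop time T_s = (11/10)/2 = 0.5500 s
robot in T_r: 1.1000·0.3000 = 0.3300 m
robot covers 1.1000·0.5500 − ½·2.0000·0.5500² = 0.3025 m while stopping
person approaches 0.0000·(0.3000+0.5500) = 0.0000 m
C+Z_d+Z_r = 0.1500+0.0200+0.1000 = 0.2700 m
S_min ≈ 0.3300+0.3025+0.0000+0.2700  ⇒  S_min = 361/400 m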